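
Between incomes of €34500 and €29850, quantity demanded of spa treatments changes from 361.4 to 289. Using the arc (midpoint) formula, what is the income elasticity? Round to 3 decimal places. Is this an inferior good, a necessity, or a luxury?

ΔQ = 289 − 361.4 = -72.4; midpoint Q̄ = (361.4 + 289)/2 = 325.2.
ΔI = 29850 − 34500 = -4650; midpoint Ī = (34500 + 29850)/2 = 32175.
η = (ΔQ/Q̄) ÷ (ΔI/Ī) = (-72.4/325.2) ÷ (-4650/32175) = 1.540.
η > 1 ⇒ luxury.

1.540 (luxury)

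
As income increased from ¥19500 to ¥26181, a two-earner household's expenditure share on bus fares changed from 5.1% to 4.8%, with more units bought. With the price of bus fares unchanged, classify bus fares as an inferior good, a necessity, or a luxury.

Quantity rises but the budget share falls as income rises, so 0 < η < 1.

necessity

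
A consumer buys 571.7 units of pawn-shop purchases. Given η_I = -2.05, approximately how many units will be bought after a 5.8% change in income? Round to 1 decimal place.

503.7

%ΔQ ≈ η × %ΔI = -2.05 × 5.8% = -11.89%.
New Q ≈ 571.7 × (1 − 0.1189) = 503.7.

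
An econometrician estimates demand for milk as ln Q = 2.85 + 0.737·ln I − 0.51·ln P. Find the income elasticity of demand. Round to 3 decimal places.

In a log-linear demand, the coefficient on ln I is the income elasticity.
So η = 0.737.

0.737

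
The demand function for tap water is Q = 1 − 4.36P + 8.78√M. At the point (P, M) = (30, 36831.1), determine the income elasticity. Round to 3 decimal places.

At P = 30, M = 36831.1: Q = 1555.208.
Holding P constant, ∂Q/∂M = 8.78/(2√M) = 0.0228748.
η_M = (∂Q/∂M)·(M/Q) = 0.0228748 × (36831.1/1555.208) = 0.542.

0.542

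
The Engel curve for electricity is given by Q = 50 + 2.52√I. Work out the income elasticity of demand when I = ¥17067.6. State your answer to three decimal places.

At I = 17067.6: Q = 379.220.
dQ/dI = 2.52/(2√I) = 0.0096446 at this income.
η = (dQ/dI)·(I/Q) = 0.0096446 × (17067.6/379.220) = 0.434.

0.434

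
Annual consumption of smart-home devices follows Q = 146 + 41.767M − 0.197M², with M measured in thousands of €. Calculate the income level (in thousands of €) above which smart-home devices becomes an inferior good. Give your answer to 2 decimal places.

106.01

dQ/dM = 41.767 − 0.394M.
The good is inferior where dQ/dM < 0. Setting dQ/dM = 0 gives M = 41.767 / 0.394 = 106.01.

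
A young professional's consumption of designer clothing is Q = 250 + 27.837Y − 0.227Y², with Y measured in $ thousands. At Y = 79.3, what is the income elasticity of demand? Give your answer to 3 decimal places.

-0.629

At Y = 79.3: Q = 1029.9869.
dQ/dY = 27.837 − 0.454Y = -8.16520.
η = (dQ/dY)·(Y/Q) = -8.16520 × (79.3/1029.9869) = -0.629.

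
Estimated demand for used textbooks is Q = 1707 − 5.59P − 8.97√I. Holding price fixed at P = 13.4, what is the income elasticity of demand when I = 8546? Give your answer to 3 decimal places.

At P = 13.4, I = 8546: Q = 802.866.
Holding P constant, ∂Q/∂I = -8.97/(2√I) = -0.0485156.
η_I = (∂Q/∂I)·(I/Q) = -0.0485156 × (8546/802.866) = -0.516.

-0.516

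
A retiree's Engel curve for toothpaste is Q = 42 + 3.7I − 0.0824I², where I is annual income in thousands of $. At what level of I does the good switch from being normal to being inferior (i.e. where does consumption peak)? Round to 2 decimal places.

22.45

dQ/dI = 3.7 − 0.1648I.
The good is inferior where dQ/dI < 0. Setting dQ/dI = 0 gives I = 3.7 / 0.1648 = 22.45.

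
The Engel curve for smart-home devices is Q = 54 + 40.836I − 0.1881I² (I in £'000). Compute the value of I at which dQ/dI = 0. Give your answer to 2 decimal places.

108.55

dQ/dI = 40.836 − 0.3762I.
The good is inferior where dQ/dI < 0. Setting dQ/dI = 0 gives I = 40.836 / 0.3762 = 108.55.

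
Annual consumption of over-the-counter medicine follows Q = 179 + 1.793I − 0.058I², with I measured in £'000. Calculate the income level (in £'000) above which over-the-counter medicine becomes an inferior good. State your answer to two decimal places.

dQ/dI = 1.793 − 0.116I.
The good is inferior where dQ/dI < 0. Setting dQ/dI = 0 gives I = 1.793 / 0.116 = 15.46.

15.46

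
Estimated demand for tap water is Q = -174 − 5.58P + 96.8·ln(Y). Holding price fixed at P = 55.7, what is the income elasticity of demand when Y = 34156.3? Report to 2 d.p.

At P = 55.7, Y = 34156.3: Q = 525.660.
Holding P constant, ∂Q/∂Y = 96.8/Y = 0.00283403.
η_Y = (∂Q/∂Y)·(Y/Q) = 0.00283403 × (34156.3/525.660) = 0.18.

0.18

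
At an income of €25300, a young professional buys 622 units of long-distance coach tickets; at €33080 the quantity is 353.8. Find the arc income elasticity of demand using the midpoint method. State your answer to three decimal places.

ΔQ = 353.8 − 622 = -268.2; midpoint Q̄ = (622 + 353.8)/2 = 487.9.
ΔI = 33080 − 25300 = 7780; midpoint Ī = (25300 + 33080)/2 = 29190.
η = (ΔQ/Q̄) ÷ (ΔI/Ī) = (-268.2/487.9) ÷ (7780/29190) = -2.062.

-2.062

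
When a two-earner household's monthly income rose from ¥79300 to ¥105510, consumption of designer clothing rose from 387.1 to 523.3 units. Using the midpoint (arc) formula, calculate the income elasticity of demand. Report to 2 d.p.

ΔQ = 523.3 − 387.1 = 136.2; midpoint Q̄ = (387.1 + 523.3)/2 = 455.2.
ΔI = 105510 − 79300 = 26210; midpoint Ī = (79300 + 105510)/2 = 92405.
η = (ΔQ/Q̄) ÷ (ΔI/Ī) = (136.2/455.2) ÷ (26210/92405) = 1.05.

1.05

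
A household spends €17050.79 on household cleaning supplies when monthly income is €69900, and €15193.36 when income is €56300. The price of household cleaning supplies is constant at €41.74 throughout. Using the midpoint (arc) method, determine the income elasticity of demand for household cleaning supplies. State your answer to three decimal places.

With a constant price, Q₁ = 17050.79/41.74 = 408.500 and Q₂ = 15193.36/41.74 = 364.000 (equivalently, work directly with expenditure since P cancels).
Midpoint %ΔQ = (15193.36 − 17050.79)/16122.08 = -0.11521; midpoint %ΔI = (56300 − 69900)/63100 = -0.21553.
η = -0.11521 / -0.21553 = 0.535.

0.535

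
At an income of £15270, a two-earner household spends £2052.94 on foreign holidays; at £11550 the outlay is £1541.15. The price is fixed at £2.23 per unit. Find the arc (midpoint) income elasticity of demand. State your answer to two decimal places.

1.03

With a constant price, Q₁ = 2052.94/2.23 = 920.601 and Q₂ = 1541.15/2.23 = 691.099 (equivalently, work directly with expenditure since P cancels).
Midpoint %ΔQ = (1541.15 − 2052.94)/1797.05 = -0.28480; midpoint %ΔI = (11550 − 15270)/13410 = -0.27740.
η = -0.28480 / -0.27740 = 1.03.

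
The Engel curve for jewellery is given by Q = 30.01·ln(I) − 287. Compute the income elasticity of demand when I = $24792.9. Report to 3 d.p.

At I = 24792.9: Q = 16.651.
dQ/dI = 30.01/I = 0.00121043 at this income.
η = (dQ/dI)·(I/Q) = 0.00121043 × (24792.9/16.651) = 1.802.

1.802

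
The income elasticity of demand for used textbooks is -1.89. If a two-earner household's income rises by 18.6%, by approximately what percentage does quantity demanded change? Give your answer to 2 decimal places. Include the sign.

-35.15%

%ΔQ ≈ η × %ΔI = -1.89 × 18.6% = -35.15%.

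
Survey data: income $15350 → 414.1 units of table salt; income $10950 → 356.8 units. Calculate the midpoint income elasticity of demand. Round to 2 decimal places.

ΔQ = 356.8 − 414.1 = -57.3; midpoint Q̄ = (414.1 + 356.8)/2 = 385.45.
ΔI = 10950 − 15350 = -4400; midpoint Ī = (15350 + 10950)/2 = 13150.
η = (ΔQ/Q̄) ÷ (ΔI/Ī) = (-57.3/385.45) ÷ (-4400/13150) = 0.44.

0.44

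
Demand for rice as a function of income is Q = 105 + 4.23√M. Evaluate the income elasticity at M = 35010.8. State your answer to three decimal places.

0.441

At M = 35010.8: Q = 896.483.
dQ/dM = 4.23/(2√M) = 0.0113034 at this income.
η = (dQ/dM)·(M/Q) = 0.0113034 × (35010.8/896.483) = 0.441.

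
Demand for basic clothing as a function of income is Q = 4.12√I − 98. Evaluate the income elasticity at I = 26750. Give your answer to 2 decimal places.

0.59

At I = 26750: Q = 575.844.
dQ/dI = 4.12/(2√I) = 0.0125952 at this income.
η = (dQ/dI)·(I/Q) = 0.0125952 × (26750/575.844) = 0.59.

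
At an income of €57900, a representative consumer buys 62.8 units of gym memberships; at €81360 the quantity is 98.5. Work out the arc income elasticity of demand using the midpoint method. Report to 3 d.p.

1.314

ΔQ = 98.5 − 62.8 = 35.7; midpoint Q̄ = (62.8 + 98.5)/2 = 80.65.
ΔI = 81360 − 57900 = 23460; midpoint Ī = (57900 + 81360)/2 = 69630.
η = (ΔQ/Q̄) ÷ (ΔI/Ī) = (35.7/80.65) ÷ (23460/69630) = 1.314.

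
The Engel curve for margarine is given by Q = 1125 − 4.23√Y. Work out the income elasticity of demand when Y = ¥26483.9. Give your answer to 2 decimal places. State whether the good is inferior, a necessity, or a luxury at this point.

At Y = 26483.9: Q = 436.615.
dQ/dY = -4.23/(2√Y) = -0.0129963 at this income.
η = (dQ/dY)·(Y/Q) = -0.0129963 × (26483.9/436.615) = -0.79.
Since η < 0, the good is an inferior good.

-0.79 (inferior good)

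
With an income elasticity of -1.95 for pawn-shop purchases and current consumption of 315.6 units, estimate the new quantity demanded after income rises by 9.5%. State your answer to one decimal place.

%ΔQ ≈ η × %ΔI = -1.95 × 9.5% = -18.525%.
New Q ≈ 315.6 × (1 − 0.18525) = 257.1.

257.1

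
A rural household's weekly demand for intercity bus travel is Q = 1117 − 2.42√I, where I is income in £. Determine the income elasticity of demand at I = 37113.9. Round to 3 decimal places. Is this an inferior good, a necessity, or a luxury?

At I = 37113.9: Q = 650.788.
dQ/dI = -2.42/(2√I) = -0.00628083 at this income.
η = (dQ/dI)·(I/Q) = -0.00628083 × (37113.9/650.788) = -0.358.
Since η < 0, the good is an inferior good.

-0.358 (inferior good)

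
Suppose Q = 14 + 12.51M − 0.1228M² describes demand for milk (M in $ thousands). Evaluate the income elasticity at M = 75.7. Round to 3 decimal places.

-1.789

At M = 75.7: Q = 257.3028.
dQ/dM = 12.51 − 0.2456M = -6.08192.
η = (dQ/dM)·(M/Q) = -6.08192 × (75.7/257.3028) = -1.789.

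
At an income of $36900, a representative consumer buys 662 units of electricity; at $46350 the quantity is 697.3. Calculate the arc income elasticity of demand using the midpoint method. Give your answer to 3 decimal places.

ΔQ = 697.3 − 662 = 35.3; midpoint Q̄ = (662 + 697.3)/2 = 679.65.
ΔI = 46350 − 36900 = 9450; midpoint Ī = (36900 + 46350)/2 = 41625.
η = (ΔQ/Q̄) ÷ (ΔI/Ī) = (35.3/679.65) ÷ (9450/41625) = 0.229.

0.229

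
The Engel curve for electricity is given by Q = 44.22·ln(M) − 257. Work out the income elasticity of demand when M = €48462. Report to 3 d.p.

0.201

At M = 48462: Q = 220.069.
dQ/dM = 44.22/M = 0.000912468 at this income.
η = (dQ/dM)·(M/Q) = 0.000912468 × (48462/220.069) = 0.201.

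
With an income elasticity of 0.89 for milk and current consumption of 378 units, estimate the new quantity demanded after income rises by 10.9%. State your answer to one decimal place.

414.7

%ΔQ ≈ η × %ΔI = 0.89 × 10.9% = 9.701%.
New Q ≈ 378 × (1 + 0.09701) = 414.7.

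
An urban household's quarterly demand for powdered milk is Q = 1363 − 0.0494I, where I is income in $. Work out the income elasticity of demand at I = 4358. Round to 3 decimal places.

At I = 4358: Q = 1147.715.
dQ/dI = −0.0494.
η = (dQ/dI)·(I/Q) = -0.0494 × (4358/1147.715) = -0.188.

-0.188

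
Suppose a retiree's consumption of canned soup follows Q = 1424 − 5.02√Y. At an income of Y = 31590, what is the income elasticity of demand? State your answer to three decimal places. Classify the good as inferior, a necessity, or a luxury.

At Y = 31590: Q = 531.766.
dQ/dY = -5.02/(2√Y) = -0.0141221 at this income.
η = (dQ/dY)·(Y/Q) = -0.0141221 × (31590/531.766) = -0.839.
Since η < 0, the good is an inferior good.

-0.839 (inferior good)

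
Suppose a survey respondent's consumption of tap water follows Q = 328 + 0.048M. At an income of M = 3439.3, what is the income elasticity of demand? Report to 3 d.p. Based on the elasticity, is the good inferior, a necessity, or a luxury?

At M = 3439.3: Q = 493.086.
dQ/dM = 0.048.
η = (dQ/dM)·(M/Q) = 0.048 × (3439.3/493.086) = 0.335.
Since 0 < η < 1, the good is a necessity.

0.335 (necessity)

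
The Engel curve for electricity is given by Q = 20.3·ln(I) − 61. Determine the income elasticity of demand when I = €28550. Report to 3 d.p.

0.138

At I = 28550: Q = 147.266.
dQ/dI = 20.3/I = 0.000711033 at this income.
η = (dQ/dI)·(I/Q) = 0.000711033 × (28550/147.266) = 0.138.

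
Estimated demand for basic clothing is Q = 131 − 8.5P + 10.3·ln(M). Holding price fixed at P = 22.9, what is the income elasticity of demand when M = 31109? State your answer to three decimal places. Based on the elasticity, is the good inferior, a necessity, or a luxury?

0.240 (necessity)

At P = 22.9, M = 31109: Q = 42.906.
Holding P constant, ∂Q/∂M = 10.3/M = 0.000331094.
η_M = (∂Q/∂M)·(M/Q) = 0.000331094 × (31109/42.906) = 0.240.
Since 0 < η < 1, this is a necessity.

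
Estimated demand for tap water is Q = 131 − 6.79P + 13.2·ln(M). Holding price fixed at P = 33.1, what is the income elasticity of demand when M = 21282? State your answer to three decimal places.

At P = 33.1, M = 21282: Q = 37.797.
Holding P constant, ∂Q/∂M = 13.2/M = 0.000620242.
η_M = (∂Q/∂M)·(M/Q) = 0.000620242 × (21282/37.797) = 0.349.

0.349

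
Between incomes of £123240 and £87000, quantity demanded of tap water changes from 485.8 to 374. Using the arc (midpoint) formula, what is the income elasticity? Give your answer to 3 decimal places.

0.754

ΔQ = 374 − 485.8 = -111.8; midpoint Q̄ = (485.8 + 374)/2 = 429.9.
ΔI = 87000 − 123240 = -36240; midpoint Ī = (123240 + 87000)/2 = 105120.
η = (ΔQ/Q̄) ÷ (ΔI/Ī) = (-111.8/429.9) ÷ (-36240/105120) = 0.754.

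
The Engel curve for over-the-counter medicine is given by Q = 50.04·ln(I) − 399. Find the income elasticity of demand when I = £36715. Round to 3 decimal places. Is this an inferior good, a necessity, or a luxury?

0.394 (necessity)

At I = 36715: Q = 126.967.
dQ/dI = 50.04/I = 0.00136293 at this income.
η = (dQ/dI)·(I/Q) = 0.00136293 × (36715/126.967) = 0.394.
Since 0 < η < 1, the good is a necessity.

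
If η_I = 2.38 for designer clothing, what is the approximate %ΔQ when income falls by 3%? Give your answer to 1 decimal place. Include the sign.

-7.1%

%ΔQ ≈ η × %ΔI = 2.38 × (-3%) = -7.1%.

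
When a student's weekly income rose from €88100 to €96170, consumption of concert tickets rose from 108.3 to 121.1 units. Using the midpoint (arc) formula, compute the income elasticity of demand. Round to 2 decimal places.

1.27

ΔQ = 121.1 − 108.3 = 12.8; midpoint Q̄ = (108.3 + 121.1)/2 = 114.7.
ΔI = 96170 − 88100 = 8070; midpoint Ī = (88100 + 96170)/2 = 92135.
η = (ΔQ/Q̄) ÷ (ΔI/Ī) = (12.8/114.7) ÷ (8070/92135) = 1.27.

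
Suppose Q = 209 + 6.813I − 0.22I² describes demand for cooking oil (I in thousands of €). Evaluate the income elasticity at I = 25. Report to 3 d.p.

At I = 25: Q = 241.8250.
dQ/dI = 6.813 − 0.44I = -4.18700.
η = (dQ/dI)·(I/Q) = -4.18700 × (25/241.8250) = -0.433.

-0.433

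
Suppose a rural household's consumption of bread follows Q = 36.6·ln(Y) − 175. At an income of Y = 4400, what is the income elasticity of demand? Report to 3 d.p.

At Y = 4400: Q = 132.051.
dQ/dY = 36.6/Y = 0.00831818 at this income.
η = (dQ/dY)·(Y/Q) = 0.00831818 × (4400/132.051) = 0.277.

0.277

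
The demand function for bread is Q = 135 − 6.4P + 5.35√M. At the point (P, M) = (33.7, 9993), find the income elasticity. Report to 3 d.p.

0.589

At P = 33.7, M = 9993: Q = 454.133.
Holding P constant, ∂Q/∂M = 5.35/(2√M) = 0.0267594.
η_M = (∂Q/∂M)·(M/Q) = 0.0267594 × (9993/454.133) = 0.589.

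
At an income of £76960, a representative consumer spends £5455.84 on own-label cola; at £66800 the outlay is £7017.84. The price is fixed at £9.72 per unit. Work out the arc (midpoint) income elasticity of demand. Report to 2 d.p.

-1.77

With a constant price, Q₁ = 5455.84/9.72 = 561.300 and Q₂ = 7017.84/9.72 = 722.000 (equivalently, work directly with expenditure since P cancels).
Midpoint %ΔQ = (7017.84 − 5455.84)/6236.84 = 0.25045; midpoint %ΔI = (66800 − 76960)/71880 = -0.14135.
η = 0.25045 / -0.14135 = -1.77.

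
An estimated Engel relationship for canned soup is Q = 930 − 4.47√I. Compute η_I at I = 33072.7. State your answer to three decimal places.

At I = 33072.7: Q = 117.090.
dQ/dI = -4.47/(2√I) = -0.0122897 at this income.
η = (dQ/dI)·(I/Q) = -0.0122897 × (33072.7/117.090) = -3.471.

-3.471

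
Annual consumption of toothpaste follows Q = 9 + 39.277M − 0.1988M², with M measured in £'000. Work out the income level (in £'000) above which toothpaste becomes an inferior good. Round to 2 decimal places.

98.79

dQ/dM = 39.277 − 0.3976M.
The good is inferior where dQ/dM < 0. Setting dQ/dM = 0 gives M = 39.277 / 0.3976 = 98.79.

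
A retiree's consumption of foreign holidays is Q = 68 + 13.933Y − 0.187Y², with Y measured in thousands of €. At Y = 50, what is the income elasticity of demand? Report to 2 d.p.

At Y = 50: Q = 297.1500.
dQ/dY = 13.933 − 0.374Y = -4.76700.
η = (dQ/dY)·(Y/Q) = -4.76700 × (50/297.1500) = -0.80.

-0.80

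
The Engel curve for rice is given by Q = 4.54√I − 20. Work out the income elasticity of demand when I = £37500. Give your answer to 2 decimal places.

0.51

At I = 37500: Q = 859.167.
dQ/dI = 4.54/(2√I) = 0.0117222 at this income.
η = (dQ/dI)·(I/Q) = 0.0117222 × (37500/859.167) = 0.51.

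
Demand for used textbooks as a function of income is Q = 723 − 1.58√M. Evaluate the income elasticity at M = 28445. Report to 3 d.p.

At M = 28445: Q = 456.523.
dQ/dM = -1.58/(2√M) = -0.00468408 at this income.
η = (dQ/dM)·(M/Q) = -0.00468408 × (28445/456.523) = -0.292.

-0.292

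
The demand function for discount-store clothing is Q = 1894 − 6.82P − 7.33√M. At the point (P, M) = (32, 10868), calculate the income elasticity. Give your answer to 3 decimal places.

-0.419

At P = 32, M = 10868: Q = 911.610.
Holding P constant, ∂Q/∂M = -7.33/(2√M) = -0.035156.
η_M = (∂Q/∂M)·(M/Q) = -0.035156 × (10868/911.610) = -0.419.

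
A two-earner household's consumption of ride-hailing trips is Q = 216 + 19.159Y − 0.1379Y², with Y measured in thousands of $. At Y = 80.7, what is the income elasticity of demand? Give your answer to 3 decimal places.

At Y = 80.7: Q = 864.0589.
dQ/dY = 19.159 − 0.2758Y = -3.09806.
η = (dQ/dY)·(Y/Q) = -3.09806 × (80.7/864.0589) = -0.289.

-0.289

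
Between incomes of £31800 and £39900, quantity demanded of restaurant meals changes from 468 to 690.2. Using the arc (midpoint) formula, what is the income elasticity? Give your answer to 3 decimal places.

ΔQ = 690.2 − 468 = 222.2; midpoint Q̄ = (468 + 690.2)/2 = 579.1.
ΔI = 39900 − 31800 = 8100; midpoint Ī = (31800 + 39900)/2 = 35850.
η = (ΔQ/Q̄) ÷ (ΔI/Ī) = (222.2/579.1) ÷ (8100/35850) = 1.698.

1.698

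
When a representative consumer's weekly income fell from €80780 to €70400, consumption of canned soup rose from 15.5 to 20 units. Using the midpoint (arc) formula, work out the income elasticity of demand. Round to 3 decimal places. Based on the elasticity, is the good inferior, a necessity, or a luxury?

ΔQ = 20 − 15.5 = 4.5; midpoint Q̄ = (15.5 + 20)/2 = 17.75.
ΔI = 70400 − 80780 = -10380; midpoint Ī = (80780 + 70400)/2 = 75590.
η = (ΔQ/Q̄) ÷ (ΔI/Ī) = (4.5/17.75) ÷ (-10380/75590) = -1.846.
η < 0 ⇒ inferior good.

-1.846 (inferior good)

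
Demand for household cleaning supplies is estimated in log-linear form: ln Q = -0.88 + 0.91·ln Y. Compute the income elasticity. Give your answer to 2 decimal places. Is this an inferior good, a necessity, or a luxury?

In a log-linear demand, the coefficient on ln Y is the income elasticity.
So η = 0.91.
0 < η < 1 ⇒ necessity.

0.91 (necessity)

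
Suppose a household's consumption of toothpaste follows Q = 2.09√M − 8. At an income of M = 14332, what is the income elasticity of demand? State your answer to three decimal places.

At M = 14332: Q = 242.207.
dQ/dM = 2.09/(2√M) = 0.00872897 at this income.
η = (dQ/dM)·(M/Q) = 0.00872897 × (14332/242.207) = 0.517.

0.517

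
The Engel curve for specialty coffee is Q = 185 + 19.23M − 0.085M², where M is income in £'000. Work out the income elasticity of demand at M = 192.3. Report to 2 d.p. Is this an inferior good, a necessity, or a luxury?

At M = 192.3: Q = 739.6893.
dQ/dM = 19.23 − 0.17M = -13.46100.
η = (dQ/dM)·(M/Q) = -13.46100 × (192.3/739.6893) = -3.50.
η < 0 ⇒ inferior good.

-3.50 (inferior good)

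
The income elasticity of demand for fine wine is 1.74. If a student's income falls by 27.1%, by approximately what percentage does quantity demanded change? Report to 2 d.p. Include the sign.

-47.15%

%ΔQ ≈ η × %ΔI = 1.74 × (-27.1%) = -47.15%.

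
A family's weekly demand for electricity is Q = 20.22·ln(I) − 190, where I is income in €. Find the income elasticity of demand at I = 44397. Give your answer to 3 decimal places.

At I = 44397: Q = 26.373.
dQ/dI = 20.22/I = 0.000455436 at this income.
η = (dQ/dI)·(I/Q) = 0.000455436 × (44397/26.373) = 0.767.

0.767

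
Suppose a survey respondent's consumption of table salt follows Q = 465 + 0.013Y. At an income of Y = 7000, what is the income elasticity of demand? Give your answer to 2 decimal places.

At Y = 7000: Q = 556.000.
dQ/dY = 0.013.
η = (dQ/dY)·(Y/Q) = 0.013 × (7000/556.000) = 0.16.

0.16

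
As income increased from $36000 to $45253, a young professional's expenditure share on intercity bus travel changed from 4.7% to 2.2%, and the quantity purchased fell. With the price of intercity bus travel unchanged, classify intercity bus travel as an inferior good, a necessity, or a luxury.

Quantity demanded falls as income rises, so η < 0.

inferior good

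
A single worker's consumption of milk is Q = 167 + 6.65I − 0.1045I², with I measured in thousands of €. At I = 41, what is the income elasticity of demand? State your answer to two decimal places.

At I = 41: Q = 263.9855.
dQ/dI = 6.65 − 0.209I = -1.91900.
η = (dQ/dI)·(I/Q) = -1.91900 × (41/263.9855) = -0.30.

-0.30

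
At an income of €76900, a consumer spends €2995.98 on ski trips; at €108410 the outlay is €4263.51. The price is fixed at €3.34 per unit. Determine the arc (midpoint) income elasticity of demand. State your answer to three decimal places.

1.027

With a constant price, Q₁ = 2995.98/3.34 = 897.000 and Q₂ = 4263.51/3.34 = 1276.500 (equivalently, work directly with expenditure since P cancels).
Midpoint %ΔQ = (4263.51 − 2995.98)/3629.75 = 0.34921; midpoint %ΔI = (108410 − 76900)/92655 = 0.34008.
η = 0.34921 / 0.34008 = 1.027.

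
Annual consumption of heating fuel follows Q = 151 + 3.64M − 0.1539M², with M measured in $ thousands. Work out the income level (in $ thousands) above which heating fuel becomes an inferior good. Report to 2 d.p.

11.83

dQ/dM = 3.64 − 0.3078M.
The good is inferior where dQ/dM < 0. Setting dQ/dM = 0 gives M = 3.64 / 0.3078 = 11.83.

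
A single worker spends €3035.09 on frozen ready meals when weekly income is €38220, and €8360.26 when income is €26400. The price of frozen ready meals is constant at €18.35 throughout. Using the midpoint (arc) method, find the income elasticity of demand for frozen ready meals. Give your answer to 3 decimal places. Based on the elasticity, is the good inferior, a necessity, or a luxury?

-2.555 (inferior good)

With a constant price, Q₁ = 3035.09/18.35 = 165.400 and Q₂ = 8360.26/18.35 = 455.600 (equivalently, work directly with expenditure since P cancels).
Midpoint %ΔQ = (8360.26 − 3035.09)/5697.68 = 0.93462; midpoint %ΔI = (26400 − 38220)/32310 = -0.36583.
η = 0.93462 / -0.36583 = -2.555.
η < 0 ⇒ inferior good.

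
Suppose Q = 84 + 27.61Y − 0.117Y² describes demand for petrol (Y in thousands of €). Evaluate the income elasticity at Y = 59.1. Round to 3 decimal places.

0.623

At Y = 59.1: Q = 1307.0922.
dQ/dY = 27.61 − 0.234Y = 13.78060.
η = (dQ/dY)·(Y/Q) = 13.78060 × (59.1/1307.0922) = 0.623.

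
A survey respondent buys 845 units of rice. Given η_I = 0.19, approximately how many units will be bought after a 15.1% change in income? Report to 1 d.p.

%ΔQ ≈ η × %ΔI = 0.19 × 15.1% = 2.869%.
New Q ≈ 845 × (1 + 0.02869) = 869.2.

869.2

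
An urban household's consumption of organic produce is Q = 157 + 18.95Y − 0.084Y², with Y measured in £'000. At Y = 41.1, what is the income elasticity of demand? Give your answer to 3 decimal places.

At Y = 41.1: Q = 793.9514.
dQ/dY = 18.95 − 0.168Y = 12.04520.
η = (dQ/dY)·(Y/Q) = 12.04520 × (41.1/793.9514) = 0.624.

0.624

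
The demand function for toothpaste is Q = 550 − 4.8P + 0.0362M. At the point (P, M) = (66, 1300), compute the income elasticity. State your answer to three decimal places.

At P = 66, M = 1300: Q = 280.260.
Holding P constant, ∂Q/∂M = 0.0362.
η_M = (∂Q/∂M)·(M/Q) = 0.0362 × (1300/280.260) = 0.168.

0.168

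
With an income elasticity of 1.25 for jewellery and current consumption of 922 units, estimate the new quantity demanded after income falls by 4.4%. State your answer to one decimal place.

871.3

%ΔQ ≈ η × %ΔI = 1.25 × (-4.4%) = -5.5%.
New Q ≈ 922 × (1 − 0.055) = 871.3.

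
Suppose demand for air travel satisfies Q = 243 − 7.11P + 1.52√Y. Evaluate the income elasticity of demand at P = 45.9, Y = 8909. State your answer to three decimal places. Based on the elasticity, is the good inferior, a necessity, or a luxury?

At P = 45.9, Y = 8909: Q = 60.120.
Holding P constant, ∂Q/∂Y = 1.52/(2√Y) = 0.00805191.
η_Y = (∂Q/∂Y)·(Y/Q) = 0.00805191 × (8909/60.120) = 1.193.
Since η > 1, this is a luxury.

1.193 (luxury)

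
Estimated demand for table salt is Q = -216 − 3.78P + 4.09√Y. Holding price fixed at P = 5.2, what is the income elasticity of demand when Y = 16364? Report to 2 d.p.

0.91

At P = 5.2, Y = 16364: Q = 287.544.
Holding P constant, ∂Q/∂Y = 4.09/(2√Y) = 0.0159863.
η_Y = (∂Q/∂Y)·(Y/Q) = 0.0159863 × (16364/287.544) = 0.91.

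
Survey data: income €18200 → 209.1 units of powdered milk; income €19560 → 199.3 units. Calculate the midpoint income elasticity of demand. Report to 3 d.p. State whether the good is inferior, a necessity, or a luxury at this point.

ΔQ = 199.3 − 209.1 = -9.8; midpoint Q̄ = (209.1 + 199.3)/2 = 204.2.
ΔI = 19560 − 18200 = 1360; midpoint Ī = (18200 + 19560)/2 = 18880.
η = (ΔQ/Q̄) ÷ (ΔI/Ī) = (-9.8/204.2) ÷ (1360/18880) = -0.666.
η < 0 ⇒ inferior good.

-0.666 (inferior good)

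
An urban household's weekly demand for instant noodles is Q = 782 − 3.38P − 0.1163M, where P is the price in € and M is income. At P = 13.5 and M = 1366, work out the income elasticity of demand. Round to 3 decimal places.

-0.275

At P = 13.5, M = 1366: Q = 577.504.
Holding P constant, ∂Q/∂M = −0.1163.
η_M = (∂Q/∂M)·(M/Q) = -0.1163 × (1366/577.504) = -0.275.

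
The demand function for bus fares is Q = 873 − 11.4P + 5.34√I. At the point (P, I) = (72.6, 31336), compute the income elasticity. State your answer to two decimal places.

At P = 72.6, I = 31336: Q = 990.646.
Holding P constant, ∂Q/∂I = 5.34/(2√I) = 0.0150831.
η_I = (∂Q/∂I)·(I/Q) = 0.0150831 × (31336/990.646) = 0.48.

0.48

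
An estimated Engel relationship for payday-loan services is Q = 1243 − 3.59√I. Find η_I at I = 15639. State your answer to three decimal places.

-0.283

At I = 15639: Q = 794.049.
dQ/dI = -3.59/(2√I) = -0.0143536 at this income.
η = (dQ/dI)·(I/Q) = -0.0143536 × (15639/794.049) = -0.283.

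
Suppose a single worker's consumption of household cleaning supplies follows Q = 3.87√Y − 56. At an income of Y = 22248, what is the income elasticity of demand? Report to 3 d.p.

At Y = 22248: Q = 521.240.
dQ/dY = 3.87/(2√Y) = 0.0129729 at this income.
η = (dQ/dY)·(Y/Q) = 0.0129729 × (22248/521.240) = 0.554.

0.554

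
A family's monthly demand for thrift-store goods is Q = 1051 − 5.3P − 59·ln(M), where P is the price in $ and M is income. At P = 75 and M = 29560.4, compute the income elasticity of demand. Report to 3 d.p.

-1.279

At P = 75, M = 29560.4: Q = 46.143.
Holding P constant, ∂Q/∂M = -59/M = -0.00199591.
η_M = (∂Q/∂M)·(M/Q) = -0.00199591 × (29560.4/46.143) = -1.279.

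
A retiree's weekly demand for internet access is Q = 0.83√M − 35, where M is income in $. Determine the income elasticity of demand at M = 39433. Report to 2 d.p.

0.63

At M = 39433: Q = 129.819.
dQ/dM = 0.83/(2√M) = 0.00208986 at this income.
η = (dQ/dM)·(M/Q) = 0.00208986 × (39433/129.819) = 0.63.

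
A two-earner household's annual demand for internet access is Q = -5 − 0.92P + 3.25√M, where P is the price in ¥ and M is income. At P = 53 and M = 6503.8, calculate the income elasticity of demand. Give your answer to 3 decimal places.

0.629

At P = 53, M = 6503.8: Q = 208.340.
Holding P constant, ∂Q/∂M = 3.25/(2√M) = 0.0201498.
η_M = (∂Q/∂M)·(M/Q) = 0.0201498 × (6503.8/208.340) = 0.629.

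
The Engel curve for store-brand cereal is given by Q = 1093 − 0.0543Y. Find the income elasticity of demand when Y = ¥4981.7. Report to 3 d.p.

At Y = 4981.7: Q = 822.494.
dQ/dY = −0.0543.
η = (dQ/dY)·(Y/Q) = -0.0543 × (4981.7/822.494) = -0.329.

-0.329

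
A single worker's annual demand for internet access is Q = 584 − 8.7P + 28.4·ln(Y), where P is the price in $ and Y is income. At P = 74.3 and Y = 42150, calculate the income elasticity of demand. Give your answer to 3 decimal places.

0.118

At P = 74.3, Y = 42150: Q = 240.021.
Holding P constant, ∂Q/∂Y = 28.4/Y = 0.000673784.
η_Y = (∂Q/∂Y)·(Y/Q) = 0.000673784 × (42150/240.021) = 0.118.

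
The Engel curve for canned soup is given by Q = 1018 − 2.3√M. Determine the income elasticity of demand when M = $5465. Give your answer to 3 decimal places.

At M = 5465: Q = 847.971.
dQ/dM = -2.3/(2√M) = -0.0155562 at this income.
η = (dQ/dM)·(M/Q) = -0.0155562 × (5465/847.971) = -0.100.

-0.100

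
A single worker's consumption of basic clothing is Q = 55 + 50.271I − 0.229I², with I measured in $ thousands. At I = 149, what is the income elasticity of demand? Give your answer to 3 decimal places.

-1.088

At I = 149: Q = 2461.3500.
dQ/dI = 50.271 − 0.458I = -17.97100.
η = (dQ/dI)·(I/Q) = -17.97100 × (149/2461.3500) = -1.088.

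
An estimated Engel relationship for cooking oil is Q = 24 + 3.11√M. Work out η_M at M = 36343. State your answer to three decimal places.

0.481

At M = 36343: Q = 616.885.
dQ/dM = 3.11/(2√M) = 0.0081568 at this income.
η = (dQ/dM)·(M/Q) = 0.0081568 × (36343/616.885) = 0.481.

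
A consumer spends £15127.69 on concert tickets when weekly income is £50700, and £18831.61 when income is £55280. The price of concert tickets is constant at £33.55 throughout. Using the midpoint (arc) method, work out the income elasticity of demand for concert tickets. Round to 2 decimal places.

2.52

With a constant price, Q₁ = 15127.69/33.55 = 450.900 and Q₂ = 18831.61/33.55 = 561.300 (equivalently, work directly with expenditure since P cancels).
Midpoint %ΔQ = (18831.61 − 15127.69)/16979.65 = 0.21814; midpoint %ΔI = (55280 − 50700)/52990 = 0.08643.
η = 0.21814 / 0.08643 = 2.52.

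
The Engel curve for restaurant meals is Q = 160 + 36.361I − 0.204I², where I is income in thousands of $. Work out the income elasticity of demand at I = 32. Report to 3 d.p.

At I = 32: Q = 1114.6560.
dQ/dI = 36.361 − 0.408I = 23.30500.
η = (dQ/dI)·(I/Q) = 23.30500 × (32/1114.6560) = 0.669.

0.669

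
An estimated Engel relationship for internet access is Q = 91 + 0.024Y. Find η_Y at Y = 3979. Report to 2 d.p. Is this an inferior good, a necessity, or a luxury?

At Y = 3979: Q = 186.496.
dQ/dY = 0.024.
η = (dQ/dY)·(Y/Q) = 0.024 × (3979/186.496) = 0.51.
Since 0 < η < 1, the good is a necessity.

0.51 (necessity)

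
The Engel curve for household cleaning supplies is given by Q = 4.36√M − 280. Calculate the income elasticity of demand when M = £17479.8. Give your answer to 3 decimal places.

At M = 17479.8: Q = 296.441.
dQ/dM = 4.36/(2√M) = 0.0164888 at this income.
η = (dQ/dM)·(M/Q) = 0.0164888 × (17479.8/296.441) = 0.972.

0.972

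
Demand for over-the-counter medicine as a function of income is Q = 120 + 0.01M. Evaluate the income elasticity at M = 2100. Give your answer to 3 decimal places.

At M = 2100: Q = 141.000.
dQ/dM = 0.01.
η = (dQ/dM)·(M/Q) = 0.01 × (2100/141.000) = 0.149.

0.149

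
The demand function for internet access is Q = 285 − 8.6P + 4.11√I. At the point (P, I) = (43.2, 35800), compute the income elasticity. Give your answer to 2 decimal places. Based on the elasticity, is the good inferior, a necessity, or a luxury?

At P = 43.2, I = 35800: Q = 691.128.
Holding P constant, ∂Q/∂I = 4.11/(2√I) = 0.010861.
η_I = (∂Q/∂I)·(I/Q) = 0.010861 × (35800/691.128) = 0.56.
Since 0 < η < 1, this is a necessity.

0.56 (necessity)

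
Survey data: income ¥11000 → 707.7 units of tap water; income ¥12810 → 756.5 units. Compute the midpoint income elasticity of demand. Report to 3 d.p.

ΔQ = 756.5 − 707.7 = 48.8; midpoint Q̄ = (707.7 + 756.5)/2 = 732.1.
ΔI = 12810 − 11000 = 1810; midpoint Ī = (11000 + 12810)/2 = 11905.
η = (ΔQ/Q̄) ÷ (ΔI/Ī) = (48.8/732.1) ÷ (1810/11905) = 0.438.

0.438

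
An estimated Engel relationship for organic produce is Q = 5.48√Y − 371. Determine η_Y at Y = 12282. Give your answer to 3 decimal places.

At Y = 12282: Q = 236.317.
dQ/dY = 5.48/(2√Y) = 0.0247238 at this income.
η = (dQ/dY)·(Y/Q) = 0.0247238 × (12282/236.317) = 1.285.

1.285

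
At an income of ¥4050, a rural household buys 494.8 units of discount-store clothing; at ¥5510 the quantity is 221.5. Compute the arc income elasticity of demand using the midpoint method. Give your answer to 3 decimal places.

-2.498

ΔQ = 221.5 − 494.8 = -273.3; midpoint Q̄ = (494.8 + 221.5)/2 = 358.15.
ΔI = 5510 − 4050 = 1460; midpoint Ī = (4050 + 5510)/2 = 4780.
η = (ΔQ/Q̄) ÷ (ΔI/Ī) = (-273.3/358.15) ÷ (1460/4780) = -2.498.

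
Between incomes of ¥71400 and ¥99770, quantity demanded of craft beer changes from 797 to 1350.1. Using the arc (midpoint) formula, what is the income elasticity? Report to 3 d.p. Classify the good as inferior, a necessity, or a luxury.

1.554 (luxury)

ΔQ = 1350.1 − 797 = 553.1; midpoint Q̄ = (797 + 1350.1)/2 = 1073.55.
ΔI = 99770 − 71400 = 28370; midpoint Ī = (71400 + 99770)/2 = 85585.
η = (ΔQ/Q̄) ÷ (ΔI/Ī) = (553.1/1073.55) ÷ (28370/85585) = 1.554.
η > 1 ⇒ luxury.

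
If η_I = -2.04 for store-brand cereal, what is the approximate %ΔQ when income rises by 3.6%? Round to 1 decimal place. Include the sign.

-7.3%

%ΔQ ≈ η × %ΔI = -2.04 × 3.6% = -7.3%.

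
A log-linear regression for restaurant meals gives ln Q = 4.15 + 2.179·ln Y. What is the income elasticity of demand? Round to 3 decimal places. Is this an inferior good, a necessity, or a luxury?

2.179 (luxury)

In a log-linear demand, the coefficient on ln Y is the income elasticity.
So η = 2.179.
η > 1 ⇒ luxury.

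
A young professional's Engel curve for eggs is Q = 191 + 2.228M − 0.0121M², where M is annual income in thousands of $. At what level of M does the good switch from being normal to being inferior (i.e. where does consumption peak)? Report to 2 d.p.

dQ/dM = 2.228 − 0.0242M.
The good is inferior where dQ/dM < 0. Setting dQ/dM = 0 gives M = 2.228 / 0.0242 = 92.07.

92.07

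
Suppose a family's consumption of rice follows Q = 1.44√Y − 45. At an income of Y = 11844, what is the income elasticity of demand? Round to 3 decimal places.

0.701

At Y = 11844: Q = 111.715.
dQ/dY = 1.44/(2√Y) = 0.00661581 at this income.
η = (dQ/dY)·(Y/Q) = 0.00661581 × (11844/111.715) = 0.701.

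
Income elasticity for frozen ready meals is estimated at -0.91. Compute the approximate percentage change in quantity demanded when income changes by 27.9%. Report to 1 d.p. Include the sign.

-25.4%

%ΔQ ≈ η × %ΔI = -0.91 × 27.9% = -25.4%.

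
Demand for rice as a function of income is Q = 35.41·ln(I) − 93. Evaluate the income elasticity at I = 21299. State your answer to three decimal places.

0.136

At I = 21299: Q = 259.911.
dQ/dI = 35.41/I = 0.00166252 at this income.
η = (dQ/dI)·(I/Q) = 0.00166252 × (21299/259.911) = 0.136.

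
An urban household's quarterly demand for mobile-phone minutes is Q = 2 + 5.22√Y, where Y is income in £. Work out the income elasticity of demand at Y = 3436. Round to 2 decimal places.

0.50

At Y = 3436: Q = 307.983.
dQ/dY = 5.22/(2√Y) = 0.044526 at this income.
η = (dQ/dY)·(Y/Q) = 0.044526 × (3436/307.983) = 0.50.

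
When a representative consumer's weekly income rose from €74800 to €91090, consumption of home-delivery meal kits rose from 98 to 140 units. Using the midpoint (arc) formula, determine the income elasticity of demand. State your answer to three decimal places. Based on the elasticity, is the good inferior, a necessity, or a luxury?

ΔQ = 140 − 98 = 42; midpoint Q̄ = (98 + 140)/2 = 119.
ΔI = 91090 − 74800 = 16290; midpoint Ī = (74800 + 91090)/2 = 82945.
η = (ΔQ/Q̄) ÷ (ΔI/Ī) = (42/119) ÷ (16290/82945) = 1.797.
η > 1 ⇒ luxury.

1.797 (luxury)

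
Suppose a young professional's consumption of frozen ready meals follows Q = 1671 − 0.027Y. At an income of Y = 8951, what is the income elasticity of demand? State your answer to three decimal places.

At Y = 8951: Q = 1429.323.
dQ/dY = −0.027.
η = (dQ/dY)·(Y/Q) = -0.027 × (8951/1429.323) = -0.169.

-0.169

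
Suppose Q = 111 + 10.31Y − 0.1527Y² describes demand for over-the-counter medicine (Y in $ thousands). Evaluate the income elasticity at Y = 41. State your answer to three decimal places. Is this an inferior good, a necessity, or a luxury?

At Y = 41: Q = 277.0213.
dQ/dY = 10.31 − 0.3054Y = -2.21140.
η = (dQ/dY)·(Y/Q) = -2.21140 × (41/277.0213) = -0.327.
η < 0 ⇒ inferior good.

-0.327 (inferior good)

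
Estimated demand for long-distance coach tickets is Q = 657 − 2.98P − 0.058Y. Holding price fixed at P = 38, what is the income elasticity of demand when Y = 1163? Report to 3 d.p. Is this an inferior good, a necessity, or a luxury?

At P = 38, Y = 1163: Q = 476.306.
Holding P constant, ∂Q/∂Y = −0.058.
η_Y = (∂Q/∂Y)·(Y/Q) = -0.058 × (1163/476.306) = -0.142.
Since η < 0, this is an inferior good.

-0.142 (inferior good)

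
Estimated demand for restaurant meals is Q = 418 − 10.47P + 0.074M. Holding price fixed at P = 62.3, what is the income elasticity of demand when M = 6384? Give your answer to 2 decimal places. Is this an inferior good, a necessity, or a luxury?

1.98 (luxury)

At P = 62.3, M = 6384: Q = 238.135.
Holding P constant, ∂Q/∂M = 0.074.
η_M = (∂Q/∂M)·(M/Q) = 0.074 × (6384/238.135) = 1.98.
Since η > 1, this is a luxury.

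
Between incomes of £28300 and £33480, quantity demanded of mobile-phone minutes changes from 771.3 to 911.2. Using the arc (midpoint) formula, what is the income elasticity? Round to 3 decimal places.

ΔQ = 911.2 − 771.3 = 139.9; midpoint Q̄ = (771.3 + 911.2)/2 = 841.25.
ΔI = 33480 − 28300 = 5180; midpoint Ī = (28300 + 33480)/2 = 30890.
η = (ΔQ/Q̄) ÷ (ΔI/Ī) = (139.9/841.25) ÷ (5180/30890) = 0.992.

0.992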